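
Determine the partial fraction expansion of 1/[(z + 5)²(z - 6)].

Cover-up at z=6: C = 1/(6 + 5)² = 1/121. Cover-up at z=-5: B = 1/(-5 - 6) = -1/11. Comparing z² coeff: A = -C = -1/121
Result: (-1/121)/(z + 5) - (1/11)/(z + 5)² + (1/121)/(z - 6)


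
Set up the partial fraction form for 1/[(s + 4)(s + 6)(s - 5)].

Three distinct linear factors: α/(s + 4) + β/(s + 6) + γ/(s - 5)


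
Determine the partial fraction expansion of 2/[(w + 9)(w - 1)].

2/(w + 9)(w - 1) = α/(w + 9) + β/(w - 1). α = 2/(-9 - 1) = -1/5, β = 2/(1 + 9) = 1/5
Result: (-1/5)/(w + 9) + (1/5)/(w - 1)


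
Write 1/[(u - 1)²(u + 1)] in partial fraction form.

Cover-up at u=-1: C = 1/(-1 - 1)² = 1/4. Cover-up at u=1: B = 1/(1 + 1) = 1/2. Comparing u² coeff: A = -C = -1/4
Result: (-1/4)/(u - 1) + (1/2)/(u - 1)² + (1/4)/(u + 1)


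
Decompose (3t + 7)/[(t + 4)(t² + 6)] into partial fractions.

At t=-4: P = (3·(-4) + 7)/((-4)² + 6) = -5/22. Q = -P = 5/22, R = 3 - (-4)·P = 23/11
Result: (-5/22)/(t + 4) + ((5/22)t + 23/11)/(t² + 6)


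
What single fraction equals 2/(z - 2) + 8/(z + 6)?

Common denominator (z - 2)(z + 6). Numerator: 2(z + 6) + 8(z - 2) = (2z + 12) + (8z - 16) = 10z - 4
Result: (10z - 4)/[(z - 2)(z + 6)]


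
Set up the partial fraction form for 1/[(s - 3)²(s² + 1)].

Repeated linear + quadratic: α/(s - 3) + β/(s - 3)² + (γs + δ)/(s² + 1)


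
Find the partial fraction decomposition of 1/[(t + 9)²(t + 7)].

Cover-up at t=-7: R = 1/(-7 + 9)² = 1/4. Cover-up at t=-9: Q = 1/(-9 + 7) = -1/2. Comparing t² coeff: P = -R = -1/4
Result: (-1/4)/(t + 9) - (1/2)/(t + 9)² + (1/4)/(t + 7)


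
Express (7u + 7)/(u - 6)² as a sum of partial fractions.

(7u + 7) = P(u - 6) + Q. At u = 6: Q = 7·6 + 7 = 49. Coeff of u: P = 7
Result: 7/(u - 6) + 49/(u - 6)²


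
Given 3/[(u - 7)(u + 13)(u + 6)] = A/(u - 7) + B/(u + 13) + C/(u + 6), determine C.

Cover-up at u = -6: C = 3/[(-6 - 7)(-6 + 13)] = 3/[(-13)(7)] = -3/91


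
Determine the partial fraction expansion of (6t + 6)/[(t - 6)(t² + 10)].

At t=6: α = (6·6 + 6)/(6² + 10) = 21/23. β = -α = -21/23, γ = 6 - 6·α = 12/23
Result: (21/23)/(t - 6) - ((21/23)t - 12/23)/(t² + 10)


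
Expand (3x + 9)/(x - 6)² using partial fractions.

(3x + 9) = α(x - 6) + β. At x = 6: β = 3·6 + 9 = 27. Coeff of x: α = 3
Result: 3/(x - 6) + 27/(x - 6)²


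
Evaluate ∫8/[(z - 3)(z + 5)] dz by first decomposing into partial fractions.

Decompose: 8/[(z - 3)(z + 5)] = 1/(z - 3) - 1/(z + 5). Integrate each term: ln|(z - 3)| - ln|(z + 5)| + C


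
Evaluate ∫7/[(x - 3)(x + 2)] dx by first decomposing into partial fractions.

Decompose: 7/[(x - 3)(x + 2)] = (7/5)/(x - 3) - (7/5)/(x + 2). Integrate each term: (7/5) ln|(x - 3)| - (7/5) ln|(x + 2)| + C


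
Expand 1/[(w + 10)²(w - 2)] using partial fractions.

Cover-up at w=2: R = 1/(2 + 10)² = 1/144. Cover-up at w=-10: Q = 1/(-10 - 2) = -1/12. Comparing w² coeff: P = -R = -1/144
Result: (-1/144)/(w + 10) - (1/12)/(w + 10)² + (1/144)/(w - 2)


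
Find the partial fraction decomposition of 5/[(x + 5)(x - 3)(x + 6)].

Using cover-up method: α = -5/8, β = 5/72, γ = 5/9
Result: (-5/8)/(x + 5) + (5/72)/(x - 3) + (5/9)/(x + 6)


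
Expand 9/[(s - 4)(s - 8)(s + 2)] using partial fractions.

Using cover-up method: P = -3/8, Q = 9/40, R = 3/20
Result: (-3/8)/(s - 4) + (9/40)/(s - 8) + (3/20)/(s + 2)


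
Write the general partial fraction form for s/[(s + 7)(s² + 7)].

Linear + irreducible quadratic: A/(s + 7) + (Bs + C)/(s² + 7)


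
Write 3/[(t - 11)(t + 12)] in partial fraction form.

3/(t - 11)(t + 12) = P/(t - 11) + Q/(t + 12). P = 3/(11 + 12) = 3/23, Q = 3/(-12 - 11) = -3/23
Result: (3/23)/(t - 11) - (3/23)/(t + 12)


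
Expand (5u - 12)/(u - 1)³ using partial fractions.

(5u - 12) = A(u - 1)² + B(u - 1) + C. At u = 1: C = 5·1 - 12 = -7. Coefficients: A = 0, B = 5
Result: 5/(u - 1)² - 7/(u - 1)³


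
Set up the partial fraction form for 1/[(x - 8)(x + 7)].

Distinct linear factors: A/(x - 8) + B/(x + 7)


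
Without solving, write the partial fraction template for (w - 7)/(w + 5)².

Repeated linear factor: P/(w + 5) + Q/(w + 5)²


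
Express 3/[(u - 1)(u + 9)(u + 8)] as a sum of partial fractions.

Using cover-up method: A = 1/30, B = 3/10, C = -1/3
Result: (1/30)/(u - 1) + (3/10)/(u + 9) - (1/3)/(u + 8)


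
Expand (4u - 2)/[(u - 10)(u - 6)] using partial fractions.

At u=10: α = (4·10 - 2)/(10 - 6) = 19/2. At u=6: β = (4·6 - 2)/(6 - 10) = -11/2
Result: (19/2)/(u - 10) - (11/2)/(u - 6)


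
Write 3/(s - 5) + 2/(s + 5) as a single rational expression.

Common denominator (s - 5)(s + 5). Numerator: 3(s + 5) + 2(s - 5) = (3s + 15) + (2s - 10) = 5s + 5
Result: (5s + 5)/[(s - 5)(s + 5)]


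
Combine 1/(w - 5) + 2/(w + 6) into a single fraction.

Common denominator (w - 5)(w + 6). Numerator: 1(w + 6) + 2(w - 5) = (w + 6) + (2w - 10) = 3w - 4
Result: (3w - 4)/[(w - 5)(w + 6)]


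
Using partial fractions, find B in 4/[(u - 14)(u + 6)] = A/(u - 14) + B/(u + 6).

Cover-up at u = -6: B = 4/(-6 - 14) = -4/20 = -1/5


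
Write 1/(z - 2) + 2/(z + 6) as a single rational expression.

Common denominator (z - 2)(z + 6). Numerator: 1(z + 6) + 2(z - 2) = (z + 6) + (2z - 4) = 3z + 2
Result: (3z + 2)/[(z - 2)(z + 6)]


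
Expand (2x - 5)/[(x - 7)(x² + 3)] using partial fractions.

At x=7: α = (2·7 - 5)/(7² + 3) = 9/52. β = -α = -9/52, γ = 2 - 7·α = 41/52
Result: (9/52)/(x - 7) - ((9/52)x - 41/52)/(x² + 3)


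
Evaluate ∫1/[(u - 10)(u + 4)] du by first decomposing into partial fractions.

Decompose: 1/[(u - 10)(u + 4)] = (1/14)/(u - 10) - (1/14)/(u + 4). Integrate each term: (1/14) ln|(u - 10)| - (1/14) ln|(u + 4)| + C


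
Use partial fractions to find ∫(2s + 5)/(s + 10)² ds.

Decompose: P = 2, Q = 2·(-10) + 5 = -15, so (2s + 5)/(s + 10)² = 2/(s + 10) - 15/(s + 10)². Integrate: ∫ P/(s + 10) ds = 2 ln|(s + 10)|; ∫ Q/(s + 10)² ds = 15/(s + 10). Sum: 2 ln|(s + 10)| + 15/(s + 10) + C


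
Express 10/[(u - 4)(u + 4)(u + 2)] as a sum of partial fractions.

Using cover-up method: P = 5/24, Q = 5/8, R = -5/6
Result: (5/24)/(u - 4) + (5/8)/(u + 4) - (5/6)/(u + 2)


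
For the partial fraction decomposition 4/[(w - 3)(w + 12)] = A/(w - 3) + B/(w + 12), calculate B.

Cover-up at w = -12: B = 4/(-12 - 3) = -4/15


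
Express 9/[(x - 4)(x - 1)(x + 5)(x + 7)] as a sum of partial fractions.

Using Heaviside cover-up: (1/33)/(x - 4) - (1/16)/(x - 1) + (1/12)/(x + 5) - (9/176)/(x + 7)


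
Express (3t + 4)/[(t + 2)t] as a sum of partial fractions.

At t=-2: α = (3·(-2) + 4)/(-2 - 0) = 1. At t=0: β = (3·0 + 4)/(0 + 2) = 2
Result: 1/(t + 2) + 2/t


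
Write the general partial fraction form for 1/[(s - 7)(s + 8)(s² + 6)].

Two linear + quadratic: P/(s - 7) + Q/(s + 8) + (Rs + S)/(s² + 6)


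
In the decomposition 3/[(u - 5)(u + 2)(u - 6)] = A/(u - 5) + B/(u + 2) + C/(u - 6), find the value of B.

Cover-up at u = -2: B = 3/[(-2 - 5)(-2 - 6)] = 3/[(-7)(-8)] = 3/56


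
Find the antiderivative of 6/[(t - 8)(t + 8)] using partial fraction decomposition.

Decompose: 6/[(t - 8)(t + 8)] = (3/8)/(t - 8) - (3/8)/(t + 8). Integrate each term: (3/8) ln|(t - 8)| - (3/8) ln|(t + 8)| + C


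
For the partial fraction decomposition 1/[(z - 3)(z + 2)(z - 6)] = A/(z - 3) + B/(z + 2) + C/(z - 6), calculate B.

Cover-up at z = -2: B = 1/[(-2 - 3)(-2 - 6)] = 1/[(-5)(-8)] = 1/40


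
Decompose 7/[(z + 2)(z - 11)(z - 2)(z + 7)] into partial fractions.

Using Heaviside cover-up: (7/260)/(z + 2) + (7/2106)/(z - 11) - (7/324)/(z - 2) - (7/810)/(z + 7)


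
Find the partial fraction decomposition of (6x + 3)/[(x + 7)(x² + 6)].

At x=-7: α = (6·(-7) + 3)/((-7)² + 6) = -39/55. β = -α = 39/55, γ = 6 - (-7)·α = 57/55
Result: (-39/55)/(x + 7) + ((39/55)x + 57/55)/(x² + 6)


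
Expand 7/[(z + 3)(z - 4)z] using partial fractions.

Using cover-up method: A = 1/3, B = 1/4, C = -7/12
Result: (1/3)/(z + 3) + (1/4)/(z - 4) - (7/12)/z


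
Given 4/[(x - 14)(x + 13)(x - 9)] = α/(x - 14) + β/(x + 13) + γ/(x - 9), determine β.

Cover-up at x = -13: β = 4/[(-13 - 14)(-13 - 9)] = 4/[(-27)(-22)] = 4/594 = 2/297


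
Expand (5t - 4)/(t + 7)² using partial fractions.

(5t - 4) = P(t + 7) + Q. At t = -7: Q = 5·(-7) - 4 = -39. Coeff of t: P = 5
Result: 5/(t + 7) - 39/(t + 7)²


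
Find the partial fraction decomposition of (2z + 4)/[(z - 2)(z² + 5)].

At z=2: A = (2·2 + 4)/(2² + 5) = 8/9. B = -A = -8/9, C = 2 - 2·A = 2/9
Result: (8/9)/(z - 2) - ((8/9)z - 2/9)/(z² + 5)


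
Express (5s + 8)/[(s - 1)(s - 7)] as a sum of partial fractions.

At s=1: P = (5·1 + 8)/(1 - 7) = -13/6. At s=7: Q = (5·7 + 8)/(7 - 1) = 43/6
Result: (-13/6)/(s - 1) + (43/6)/(s - 7)


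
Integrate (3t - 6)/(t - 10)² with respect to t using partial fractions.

Decompose: A = 3, B = 3·10 - 6 = 24, so (3t - 6)/(t - 10)² = 3/(t - 10) + 24/(t - 10)². Integrate: ∫ A/(t - 10) dt = 3 ln|(t - 10)|; ∫ B/(t - 10)² dt = -24/(t - 10). Sum: 3 ln|(t - 10)| - 24/(t - 10) + C


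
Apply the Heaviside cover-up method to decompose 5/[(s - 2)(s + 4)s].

Cover (s - 2), s=2: A = 5/[(2 + 4)(2 - 0)] = 5/12. Cover (s + 4), s=-4: B = 5/[(-4 - 2)(-4 - 0)] = 5/24. Cover s, s=0: C = 5/[(0 - 2)(0 + 4)] = -5/8.
Result: (5/12)/(s - 2) + (5/24)/(s + 4) - (5/8)/s


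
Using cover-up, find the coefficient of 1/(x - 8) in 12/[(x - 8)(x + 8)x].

Cover (x - 8), set x=8: 12/[(8 + 8)(8 - 0)] = 3/32


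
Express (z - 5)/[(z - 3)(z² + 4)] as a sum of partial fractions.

At z=3: α = (1·3 - 5)/(3² + 4) = -2/13. β = -α = 2/13, γ = 1 - 3·α = 19/13
Result: (-2/13)/(z - 3) + ((2/13)z + 19/13)/(z² + 4)


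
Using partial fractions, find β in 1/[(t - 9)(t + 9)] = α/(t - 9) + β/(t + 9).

Cover-up at t = -9: β = 1/(-9 - 9) = -1/18


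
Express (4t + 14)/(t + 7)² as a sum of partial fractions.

(4t + 14) = α(t + 7) + β. At t = -7: β = 4·(-7) + 14 = -14. Coeff of t: α = 4
Result: 4/(t + 7) - 14/(t + 7)²


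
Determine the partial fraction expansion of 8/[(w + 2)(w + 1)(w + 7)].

Using cover-up method: A = -8/5, B = 4/3, C = 4/15
Result: (-8/5)/(w + 2) + (4/3)/(w + 1) + (4/15)/(w + 7)


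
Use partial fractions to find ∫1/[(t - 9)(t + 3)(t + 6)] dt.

Cover-up: P = 1/180, Q = -1/36, R = 1/45. Decomposition: (1/180)/(t - 9) - (1/36)/(t + 3) + (1/45)/(t + 6). Integrate each term: (1/180) ln|(t - 9)| - (1/36) ln|(t + 3)| + (1/45) ln|(t + 6)| + C


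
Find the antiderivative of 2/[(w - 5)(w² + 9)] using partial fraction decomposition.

Cover-up at w=5: A = 2/(5²+9) = 1/17. Coeff matching: B = -1/17, C = -5/17. Decomposition: (1/17)/(w - 5) - ((1/17)w + 5/17)/(w² + 9). Integrate: linear → ln, quadratic → (1/2)ln + arctan: (1/17) ln|(w - 5)| - (1/34) ln(w² + 9) - (5/51) arctan(w/3) + C


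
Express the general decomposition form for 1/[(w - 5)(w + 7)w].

Three distinct linear factors: A/(w - 5) + B/(w + 7) + C/w


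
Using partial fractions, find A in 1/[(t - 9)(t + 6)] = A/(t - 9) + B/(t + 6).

Cover-up at t = 9: A = 1/(9 + 6) = 1/15


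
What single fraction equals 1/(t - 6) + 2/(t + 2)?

Common denominator (t - 6)(t + 2). Numerator: 1(t + 2) + 2(t - 6) = (t + 2) + (2t - 12) = 3t - 10
Result: (3t - 10)/[(t - 6)(t + 2)]


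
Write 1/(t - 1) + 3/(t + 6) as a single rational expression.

Common denominator (t - 1)(t + 6). Numerator: 1(t + 6) + 3(t - 1) = (t + 6) + (3t - 3) = 4t + 3
Result: (4t + 3)/[(t - 1)(t + 6)]


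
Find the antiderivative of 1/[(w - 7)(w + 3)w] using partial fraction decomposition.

Cover-up: α = 1/70, β = 1/30, γ = -1/21. Decomposition: (1/70)/(w - 7) + (1/30)/(w + 3) - (1/21)/w. Integrate each term: (1/70) ln|(w - 7)| + (1/30) ln|(w + 3)| - (1/21) ln|w| + C


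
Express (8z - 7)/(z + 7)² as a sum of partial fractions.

(8z - 7) = P(z + 7) + Q. At z = -7: Q = 8·(-7) - 7 = -63. Coeff of z: P = 8
Result: 8/(z + 7) - 63/(z + 7)²


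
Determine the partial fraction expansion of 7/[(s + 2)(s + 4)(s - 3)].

Using cover-up method: A = -7/10, B = 1/2, C = 1/5
Result: (-7/10)/(s + 2) + (1/2)/(s + 4) + (1/5)/(s - 3)


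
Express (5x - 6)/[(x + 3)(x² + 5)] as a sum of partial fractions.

At x=-3: α = (5·(-3) - 6)/((-3)² + 5) = -3/2. β = -α = 3/2, γ = 5 - (-3)·α = 1/2
Result: (-3/2)/(x + 3) + ((3/2)x + 1/2)/(x² + 5)


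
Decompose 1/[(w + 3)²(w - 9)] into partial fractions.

Cover-up at w=9: γ = 1/(9 + 3)² = 1/144. Cover-up at w=-3: β = 1/(-3 - 9) = -1/12. Comparing w² coeff: α = -γ = -1/144
Result: (-1/144)/(w + 3) - (1/12)/(w + 3)² + (1/144)/(w - 9)


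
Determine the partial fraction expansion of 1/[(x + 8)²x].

Cover-up at x=0: C = 1/(0 + 8)² = 1/64. Cover-up at x=-8: B = 1/(-8 - 0) = -1/8. Comparing x² coeff: A = -C = -1/64
Result: (-1/64)/(x + 8) - (1/8)/(x + 8)² + (1/64)/x


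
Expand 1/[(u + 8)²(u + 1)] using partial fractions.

Cover-up at u=-1: R = 1/(-1 + 8)² = 1/49. Cover-up at u=-8: Q = 1/(-8 + 1) = -1/7. Comparing u² coeff: P = -R = -1/49
Result: (-1/49)/(u + 8) - (1/7)/(u + 8)² + (1/49)/(u + 1)


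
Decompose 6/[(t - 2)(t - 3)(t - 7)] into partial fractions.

Using cover-up method: P = 6/5, Q = -3/2, R = 3/10
Result: (6/5)/(t - 2) - (3/2)/(t - 3) + (3/10)/(t - 7)


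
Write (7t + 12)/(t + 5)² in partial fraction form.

(7t + 12) = α(t + 5) + β. At t = -5: β = 7·(-5) + 12 = -23. Coeff of t: α = 7
Result: 7/(t + 5) - 23/(t + 5)²


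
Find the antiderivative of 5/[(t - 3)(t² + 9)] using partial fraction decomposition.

Cover-up at t=3: A = 5/(3²+9) = 5/18. Coeff matching: B = -5/18, C = -5/6. Decomposition: (5/18)/(t - 3) - ((5/18)t + 5/6)/(t² + 9). Integrate: linear → ln, quadratic → (1/2)ln + arctan: (5/18) ln|(t - 3)| - (5/36) ln(t² + 9) - (5/18) arctan(t/3) + C


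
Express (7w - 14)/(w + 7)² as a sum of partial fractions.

(7w - 14) = P(w + 7) + Q. At w = -7: Q = 7·(-7) - 14 = -63. Coeff of w: P = 7
Result: 7/(w + 7) - 63/(w + 7)²


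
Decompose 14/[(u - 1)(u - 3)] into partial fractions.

14/(u - 1)(u - 3) = A/(u - 1) + B/(u - 3). A = 14/(1 - 3) = -7, B = 14/(3 - 1) = 7
Result: -7/(u - 1) + 7/(u - 3)


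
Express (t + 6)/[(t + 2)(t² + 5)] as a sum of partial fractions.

At t=-2: α = (1·(-2) + 6)/((-2)² + 5) = 4/9. β = -α = -4/9, γ = 1 - (-2)·α = 17/9
Result: (4/9)/(t + 2) - ((4/9)t - 17/9)/(t² + 5)


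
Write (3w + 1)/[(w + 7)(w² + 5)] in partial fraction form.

At w=-7: A = (3·(-7) + 1)/((-7)² + 5) = -10/27. B = -A = 10/27, C = 3 - (-7)·A = 11/27
Result: (-10/27)/(w + 7) + ((10/27)w + 11/27)/(w² + 5)


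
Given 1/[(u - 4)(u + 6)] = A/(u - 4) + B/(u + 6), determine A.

Cover-up at u = 4: A = 1/(4 + 6) = 1/10


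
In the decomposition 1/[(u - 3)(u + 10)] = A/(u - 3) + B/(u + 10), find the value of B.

Cover-up at u = -10: B = 1/(-10 - 3) = -1/13


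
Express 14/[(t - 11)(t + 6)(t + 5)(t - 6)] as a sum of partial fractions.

Using Heaviside cover-up: (7/680)/(t - 11) - (7/102)/(t + 6) + (7/88)/(t + 5) - (7/330)/(t - 6)


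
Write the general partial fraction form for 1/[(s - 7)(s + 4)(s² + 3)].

Two linear + quadratic: α/(s - 7) + β/(s + 4) + (γs + δ)/(s² + 3)


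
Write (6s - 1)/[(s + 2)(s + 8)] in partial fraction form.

At s=-2: A = (6·(-2) - 1)/(-2 + 8) = -13/6. At s=-8: B = (6·(-8) - 1)/(-8 + 2) = 49/6
Result: (-13/6)/(s + 2) + (49/6)/(s + 8)


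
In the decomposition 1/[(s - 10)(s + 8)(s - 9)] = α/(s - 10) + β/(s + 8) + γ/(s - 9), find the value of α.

Cover-up at s = 10: α = 1/[(10 + 8)(10 - 9)] = 1/[(18)(1)] = 1/18


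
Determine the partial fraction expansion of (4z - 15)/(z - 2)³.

(4z - 15) = P(z - 2)² + Q(z - 2) + R. At z = 2: R = 4·2 - 15 = -7. Coefficients: P = 0, Q = 4
Result: 4/(z - 2)² - 7/(z - 2)³


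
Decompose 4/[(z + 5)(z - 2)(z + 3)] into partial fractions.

Using cover-up method: α = 2/7, β = 4/35, γ = -2/5
Result: (2/7)/(z + 5) + (4/35)/(z - 2) - (2/5)/(z + 3)


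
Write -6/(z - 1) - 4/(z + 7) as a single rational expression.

Common denominator (z - 1)(z + 7). Numerator: -6(z + 7) - 4(z - 1) = (-6z - 42) - (4z - 4) = -10z - 38
Result: (-10z - 38)/[(z - 1)(z + 7)]


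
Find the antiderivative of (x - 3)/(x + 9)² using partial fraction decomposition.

Decompose: A = 1, B = 1·(-9) - 3 = -12, so (x - 3)/(x + 9)² = 1/(x + 9) - 12/(x + 9)². Integrate: ∫ A/(x + 9) dx = ln|(x + 9)|; ∫ B/(x + 9)² dx = 12/(x + 9). Sum: ln|(x + 9)| + 12/(x + 9) + C


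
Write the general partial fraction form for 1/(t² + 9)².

Repeated quadratic factor: (At + B)/(t² + 9) + (Ct + D)/(t² + 9)²


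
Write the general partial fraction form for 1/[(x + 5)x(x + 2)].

Three distinct linear factors: P/(x + 5) + Q/x + R/(x + 2)


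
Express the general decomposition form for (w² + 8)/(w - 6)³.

Repeated linear factor (power 3): P/(w - 6) + Q/(w - 6)² + R/(w - 6)³


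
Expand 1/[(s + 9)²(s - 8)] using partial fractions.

Cover-up at s=8: γ = 1/(8 + 9)² = 1/289. Cover-up at s=-9: β = 1/(-9 - 8) = -1/17. Comparing s² coeff: α = -γ = -1/289
Result: (-1/289)/(s + 9) - (1/17)/(s + 9)² + (1/289)/(s - 8)


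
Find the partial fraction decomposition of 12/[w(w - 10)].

12/w(w - 10) = P/w + Q/(w - 10). P = 12/(0 - 10) = -6/5, Q = 12/(10 - 0) = 6/5
Result: (-6/5)/w + (6/5)/(w - 10)


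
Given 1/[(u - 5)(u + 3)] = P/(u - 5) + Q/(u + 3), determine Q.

Cover-up at u = -3: Q = 1/(-3 - 5) = -1/8


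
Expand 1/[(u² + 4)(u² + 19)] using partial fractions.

Coefficient matching gives P = R = 0, Q = 1/(19-4) = 1/15, S = -Q = -1/15
Result: (1/15)/(u² + 4) - (1/15)/(u² + 19)


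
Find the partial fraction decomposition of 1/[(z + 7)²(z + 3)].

Cover-up at z=-3: R = 1/(-3 + 7)² = 1/16. Cover-up at z=-7: Q = 1/(-7 + 3) = -1/4. Comparing z² coeff: P = -R = -1/16
Result: (-1/16)/(z + 7) - (1/4)/(z + 7)² + (1/16)/(z + 3)


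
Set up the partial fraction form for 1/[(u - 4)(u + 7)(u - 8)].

Three distinct linear factors: A/(u - 4) + B/(u + 7) + C/(u - 8)


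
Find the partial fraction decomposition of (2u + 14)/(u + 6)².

(2u + 14) = A(u + 6) + B. At u = -6: B = 2·(-6) + 14 = 2. Coeff of u: A = 2
Result: 2/(u + 6) + 2/(u + 6)²


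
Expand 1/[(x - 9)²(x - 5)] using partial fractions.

Cover-up at x=5: C = 1/(5 - 9)² = 1/16. Cover-up at x=9: B = 1/(9 - 5) = 1/4. Comparing x² coeff: A = -C = -1/16
Result: (-1/16)/(x - 9) + (1/4)/(x - 9)² + (1/16)/(x - 5)


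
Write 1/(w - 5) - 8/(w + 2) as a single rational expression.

Common denominator (w - 5)(w + 2). Numerator: 1(w + 2) - 8(w - 5) = (w + 2) - (8w - 40) = -7w + 42
Result: (-7w + 42)/[(w - 5)(w + 2)]


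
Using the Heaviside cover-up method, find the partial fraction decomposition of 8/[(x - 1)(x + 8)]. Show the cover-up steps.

Cover (x - 1): set x=1, get α = 8/(1 + 8) = 8/9. Cover (x + 8): set x=-8, get β = 8/(-8 - 1) = -8/9.
Result: (8/9)/(x - 1) - (8/9)/(x + 8)


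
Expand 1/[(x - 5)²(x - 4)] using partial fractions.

Cover-up at x=4: γ = 1/(4 - 5)² = 1. Cover-up at x=5: β = 1/(5 - 4) = 1. Comparing x² coeff: α = -γ = -1
Result: -1/(x - 5) + 1/(x - 5)² + 1/(x - 4)


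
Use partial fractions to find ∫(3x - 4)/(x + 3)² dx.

Decompose: α = 3, β = 3·(-3) - 4 = -13, so (3x - 4)/(x + 3)² = 3/(x + 3) - 13/(x + 3)². Integrate: ∫ α/(x + 3) dx = 3 ln|(x + 3)|; ∫ β/(x + 3)² dx = 13/(x + 3). Sum: 3 ln|(x + 3)| + 13/(x + 3) + C


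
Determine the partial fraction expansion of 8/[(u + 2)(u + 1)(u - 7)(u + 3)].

Using Heaviside cover-up: (8/9)/(u + 2) - (1/2)/(u + 1) + (1/90)/(u - 7) - (2/5)/(u + 3)


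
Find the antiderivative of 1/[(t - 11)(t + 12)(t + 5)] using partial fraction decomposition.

Cover-up: α = 1/368, β = 1/161, γ = -1/112. Decomposition: (1/368)/(t - 11) + (1/161)/(t + 12) - (1/112)/(t + 5). Integrate each term: (1/368) ln|(t - 11)| + (1/161) ln|(t + 12)| - (1/112) ln|(t + 5)| + C


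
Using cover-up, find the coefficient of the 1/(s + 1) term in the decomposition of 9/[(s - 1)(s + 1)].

Cover (s + 1), set s=-1: 9/((s - 1) at s=-1) = 9/(-2) = -9/2


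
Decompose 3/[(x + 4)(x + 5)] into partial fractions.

3/(x + 4)(x + 5) = α/(x + 4) + β/(x + 5). α = 3/(-4 + 5) = 3, β = 3/(-5 + 4) = -3
Result: 3/(x + 4) - 3/(x + 5)


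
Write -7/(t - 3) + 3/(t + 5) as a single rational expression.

Common denominator (t - 3)(t + 5). Numerator: -7(t + 5) + 3(t - 3) = (-7t - 35) + (3t - 9) = -4t - 44
Result: (-4t - 44)/[(t - 3)(t + 5)]


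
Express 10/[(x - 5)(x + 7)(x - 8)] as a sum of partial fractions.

Using cover-up method: P = -5/18, Q = 1/18, R = 2/9
Result: (-5/18)/(x - 5) + (1/18)/(x + 7) + (2/9)/(x - 8)


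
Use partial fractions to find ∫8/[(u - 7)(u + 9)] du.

Decompose: 8/[(u - 7)(u + 9)] = (1/2)/(u - 7) - (1/2)/(u + 9). Integrate each term: (1/2) ln|(u - 7)| - (1/2) ln|(u + 9)| + C


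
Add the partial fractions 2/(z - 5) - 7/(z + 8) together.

Common denominator (z - 5)(z + 8). Numerator: 2(z + 8) - 7(z - 5) = (2z + 16) - (7z - 35) = -5z + 51
Result: (-5z + 51)/[(z - 5)(z + 8)]


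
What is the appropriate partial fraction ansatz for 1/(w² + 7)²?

Repeated quadratic factor: (Pw + Q)/(w² + 7) + (Rw + S)/(w² + 7)²


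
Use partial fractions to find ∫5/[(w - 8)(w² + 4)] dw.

Cover-up at w=8: A = 5/(8²+4) = 5/68. Coeff matching: B = -5/68, C = -10/17. Decomposition: (5/68)/(w - 8) - ((5/68)w + 10/17)/(w² + 4). Integrate: linear → ln, quadratic → (1/2)ln + arctan: (5/68) ln|(w - 8)| - (5/136) ln(w² + 4) - (5/17) arctan(w/2) + C


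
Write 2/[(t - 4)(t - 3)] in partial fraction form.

2/(t - 4)(t - 3) = P/(t - 4) + Q/(t - 3). P = 2/(4 - 3) = 2, Q = 2/(3 - 4) = -2
Result: 2/(t - 4) - 2/(t - 3)


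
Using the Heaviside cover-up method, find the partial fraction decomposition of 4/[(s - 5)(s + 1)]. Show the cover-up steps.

Cover (s - 5): set s=5, get P = 4/(5 + 1) = 2/3. Cover (s + 1): set s=-1, get Q = 4/(-1 - 5) = -2/3.
Result: (2/3)/(s - 5) - (2/3)/(s + 1)


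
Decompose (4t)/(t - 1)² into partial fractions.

(4t) = A(t - 1) + B. At t = 1: B = 4·1 + 0 = 4. Coeff of t: A = 4
Result: 4/(t - 1) + 4/(t - 1)²


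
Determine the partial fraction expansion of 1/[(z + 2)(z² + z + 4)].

Cover-up at z = -2: A = 1/((-2)² + 1·(-2) + 4) = 1/6. Then B = -A = -1/6, C = -A·(1 - 2) = 1/6
Result: (1/6)/(z + 2) - ((1/6)z - 1/6)/(z² + z + 4)


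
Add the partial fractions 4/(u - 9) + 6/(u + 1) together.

Common denominator (u - 9)(u + 1). Numerator: 4(u + 1) + 6(u - 9) = (4u + 4) + (6u - 54) = 10u - 50
Result: (10u - 50)/[(u - 9)(u + 1)]


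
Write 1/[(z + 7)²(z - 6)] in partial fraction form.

Cover-up at z=6: R = 1/(6 + 7)² = 1/169. Cover-up at z=-7: Q = 1/(-7 - 6) = -1/13. Comparing z² coeff: P = -R = -1/169
Result: (-1/169)/(z + 7) - (1/13)/(z + 7)² + (1/169)/(z - 6)


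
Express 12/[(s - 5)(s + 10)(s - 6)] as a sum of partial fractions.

Using cover-up method: α = -4/5, β = 1/20, γ = 3/4
Result: (-4/5)/(s - 5) + (1/20)/(s + 10) + (3/4)/(s - 6)


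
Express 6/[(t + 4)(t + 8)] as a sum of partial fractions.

6/(t + 4)(t + 8) = P/(t + 4) + Q/(t + 8). P = 6/(-4 + 8) = 3/2, Q = 6/(-8 + 4) = -3/2
Result: (3/2)/(t + 4) - (3/2)/(t + 8)


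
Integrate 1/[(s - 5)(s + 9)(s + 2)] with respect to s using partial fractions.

Cover-up: α = 1/98, β = 1/98, γ = -1/49. Decomposition: (1/98)/(s - 5) + (1/98)/(s + 9) - (1/49)/(s + 2). Integrate each term: (1/98) ln|(s - 5)| + (1/98) ln|(s + 9)| - (1/49) ln|(s + 2)| + C


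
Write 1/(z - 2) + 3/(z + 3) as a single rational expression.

Common denominator (z - 2)(z + 3). Numerator: 1(z + 3) + 3(z - 2) = (z + 3) + (3z - 6) = 4z - 3
Result: (4z - 3)/[(z - 2)(z + 3)]


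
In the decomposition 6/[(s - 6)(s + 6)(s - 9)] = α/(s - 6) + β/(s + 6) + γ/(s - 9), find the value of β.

Cover-up at s = -6: β = 6/[(-6 - 6)(-6 - 9)] = 6/[(-12)(-15)] = 6/180 = 1/30


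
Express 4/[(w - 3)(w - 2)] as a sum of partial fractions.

4/(w - 3)(w - 2) = A/(w - 3) + B/(w - 2). A = 4/(3 - 2) = 4, B = 4/(2 - 3) = -4
Result: 4/(w - 3) - 4/(w - 2)


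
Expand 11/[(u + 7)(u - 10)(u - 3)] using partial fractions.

Using cover-up method: α = 11/170, β = 11/119, γ = -11/70
Result: (11/170)/(u + 7) + (11/119)/(u - 10) - (11/70)/(u - 3)


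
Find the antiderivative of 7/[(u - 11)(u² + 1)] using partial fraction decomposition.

Cover-up at u=11: P = 7/(11²+1) = 7/122. Coeff matching: Q = -7/122, R = -77/122. Decomposition: (7/122)/(u - 11) - ((7/122)u + 77/122)/(u² + 1). Integrate: linear → ln, quadratic → (1/2)ln + arctan: (7/122) ln|(u - 11)| - (7/244) ln(u² + 1) - (77/122) arctan(u) + C


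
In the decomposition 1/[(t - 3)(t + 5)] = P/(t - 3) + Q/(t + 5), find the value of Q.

Cover-up at t = -5: Q = 1/(-5 - 3) = -1/8


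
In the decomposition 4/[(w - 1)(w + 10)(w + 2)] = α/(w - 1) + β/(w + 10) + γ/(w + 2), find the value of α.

Cover-up at w = 1: α = 4/[(1 + 10)(1 + 2)] = 4/[(11)(3)] = 4/33


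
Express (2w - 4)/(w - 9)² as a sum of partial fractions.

(2w - 4) = A(w - 9) + B. At w = 9: B = 2·9 - 4 = 14. Coeff of w: A = 2
Result: 2/(w - 9) + 14/(w - 9)²


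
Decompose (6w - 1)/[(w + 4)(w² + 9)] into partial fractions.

At w=-4: P = (6·(-4) - 1)/((-4)² + 9) = -1. Q = -P = 1, R = 6 - (-4)·P = 2
Result: -1/(w + 4) + (w + 2)/(w² + 9)


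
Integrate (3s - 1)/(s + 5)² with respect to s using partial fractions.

Decompose: α = 3, β = 3·(-5) - 1 = -16, so (3s - 1)/(s + 5)² = 3/(s + 5) - 16/(s + 5)². Integrate: ∫ α/(s + 5) ds = 3 ln|(s + 5)|; ∫ β/(s + 5)² ds = 16/(s + 5). Sum: 3 ln|(s + 5)| + 16/(s + 5) + C


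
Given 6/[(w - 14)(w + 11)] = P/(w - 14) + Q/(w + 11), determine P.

Cover-up at w = 14: P = 6/(14 + 11) = 6/25


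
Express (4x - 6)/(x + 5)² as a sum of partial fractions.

(4x - 6) = α(x + 5) + β. At x = -5: β = 4·(-5) - 6 = -26. Coeff of x: α = 4
Result: 4/(x + 5) - 26/(x + 5)²


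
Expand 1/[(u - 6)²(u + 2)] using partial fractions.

Cover-up at u=-2: C = 1/(-2 - 6)² = 1/64. Cover-up at u=6: B = 1/(6 + 2) = 1/8. Comparing u² coeff: A = -C = -1/64
Result: (-1/64)/(u - 6) + (1/8)/(u - 6)² + (1/64)/(u + 2)


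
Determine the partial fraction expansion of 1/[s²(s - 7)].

Cover-up at s=7: R = 1/(7 - 0)² = 1/49. Cover-up at s=0: Q = 1/(0 - 7) = -1/7. Comparing s² coeff: P = -R = -1/49
Result: (-1/49)/s - (1/7)/s² + (1/49)/(s - 7)


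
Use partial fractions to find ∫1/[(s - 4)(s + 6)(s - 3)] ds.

Cover-up: P = 1/10, Q = 1/90, R = -1/9. Decomposition: (1/10)/(s - 4) + (1/90)/(s + 6) - (1/9)/(s - 3). Integrate each term: (1/10) ln|(s - 4)| + (1/90) ln|(s + 6)| - (1/9) ln|(s - 3)| + C


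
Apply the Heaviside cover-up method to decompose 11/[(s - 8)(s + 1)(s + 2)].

Cover (s - 8), s=8: P = 11/[(8 + 1)(8 + 2)] = 11/90. Cover (s + 1), s=-1: Q = 11/[(-1 - 8)(-1 + 2)] = -11/9. Cover (s + 2), s=-2: R = 11/[(-2 - 8)(-2 + 1)] = 11/10.
Result: (11/90)/(s - 8) - (11/9)/(s + 1) + (11/10)/(s + 2)


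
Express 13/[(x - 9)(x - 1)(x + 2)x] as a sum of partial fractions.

Using Heaviside cover-up: (13/792)/(x - 9) - (13/24)/(x - 1) - (13/66)/(x + 2) + (13/18)/x


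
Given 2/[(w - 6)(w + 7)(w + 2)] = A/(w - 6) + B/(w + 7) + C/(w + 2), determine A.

Cover-up at w = 6: A = 2/[(6 + 7)(6 + 2)] = 2/[(13)(8)] = 2/104 = 1/52


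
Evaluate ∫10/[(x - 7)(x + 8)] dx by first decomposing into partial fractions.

Decompose: 10/[(x - 7)(x + 8)] = (2/3)/(x - 7) - (2/3)/(x + 8). Integrate each term: (2/3) ln|(x - 7)| - (2/3) ln|(x + 8)| + C


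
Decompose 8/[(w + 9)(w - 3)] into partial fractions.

8/(w + 9)(w - 3) = A/(w + 9) + B/(w - 3). A = 8/(-9 - 3) = -2/3, B = 8/(3 + 9) = 2/3
Result: (-2/3)/(w + 9) + (2/3)/(w - 3)


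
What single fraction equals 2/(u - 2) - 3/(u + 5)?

Common denominator (u - 2)(u + 5). Numerator: 2(u + 5) - 3(u - 2) = (2u + 10) - (3u - 6) = -u + 16
Result: (-u + 16)/[(u - 2)(u + 5)]


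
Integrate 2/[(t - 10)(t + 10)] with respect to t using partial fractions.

Decompose: 2/[(t - 10)(t + 10)] = (1/10)/(t - 10) - (1/10)/(t + 10). Integrate each term: (1/10) ln|(t - 10)| - (1/10) ln|(t + 10)| + C


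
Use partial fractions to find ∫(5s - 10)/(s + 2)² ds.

Decompose: A = 5, B = 5·(-2) - 10 = -20, so (5s - 10)/(s + 2)² = 5/(s + 2) - 20/(s + 2)². Integrate: ∫ A/(s + 2) ds = 5 ln|(s + 2)|; ∫ B/(s + 2)² ds = 20/(s + 2). Sum: 5 ln|(s + 2)| + 20/(s + 2) + C


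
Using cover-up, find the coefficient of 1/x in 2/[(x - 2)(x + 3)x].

Cover x, set x=0: 2/[(0 - 2)(0 + 3)] = -1/3


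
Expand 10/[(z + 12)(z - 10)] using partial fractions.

10/(z + 12)(z - 10) = P/(z + 12) + Q/(z - 10). P = 10/(-12 - 10) = -5/11, Q = 10/(10 + 12) = 5/11
Result: (-5/11)/(z + 12) + (5/11)/(z - 10)


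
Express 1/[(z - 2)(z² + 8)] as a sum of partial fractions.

Cover-up at z = 2: α = 1/(2² + 8) = 1/12. Then β = -α = -1/12, γ = -α·(0 + 2) = -1/6
Result: (1/12)/(z - 2) - ((1/12)z + 1/6)/(z² + 8)


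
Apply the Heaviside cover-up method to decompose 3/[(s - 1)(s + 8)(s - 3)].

Cover (s - 1), s=1: A = 3/[(1 + 8)(1 - 3)] = -1/6. Cover (s + 8), s=-8: B = 3/[(-8 - 1)(-8 - 3)] = 1/33. Cover (s - 3), s=3: C = 3/[(3 - 1)(3 + 8)] = 3/22.
Result: (-1/6)/(s - 1) + (1/33)/(s + 8) + (3/22)/(s - 3)


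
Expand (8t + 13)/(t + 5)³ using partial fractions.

(8t + 13) = P(t + 5)² + Q(t + 5) + R. At t = -5: R = 8·(-5) + 13 = -27. Coefficients: P = 0, Q = 8
Result: 8/(t + 5)² - 27/(t + 5)³


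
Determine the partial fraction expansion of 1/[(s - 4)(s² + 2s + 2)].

Cover-up at s = 4: P = 1/(4² + 2·4 + 2) = 1/26. Then Q = -P = -1/26, R = -P·(2 + 4) = -3/13
Result: (1/26)/(s - 4) - ((1/26)s + 3/13)/(s² + 2s + 2)


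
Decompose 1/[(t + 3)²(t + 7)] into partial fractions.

Cover-up at t=-7: C = 1/(-7 + 3)² = 1/16. Cover-up at t=-3: B = 1/(-3 + 7) = 1/4. Comparing t² coeff: A = -C = -1/16
Result: (-1/16)/(t + 3) + (1/4)/(t + 3)² + (1/16)/(t + 7)


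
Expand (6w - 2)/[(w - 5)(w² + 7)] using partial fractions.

At w=5: A = (6·5 - 2)/(5² + 7) = 7/8. B = -A = -7/8, C = 6 - 5·A = 13/8
Result: (7/8)/(w - 5) - ((7/8)w - 13/8)/(w² + 7)


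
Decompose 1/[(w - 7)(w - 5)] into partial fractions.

1/(w - 7)(w - 5) = α/(w - 7) + β/(w - 5). α = 1/(7 - 5) = 1/2, β = 1/(5 - 7) = -1/2
Result: (1/2)/(w - 7) - (1/2)/(w - 5)


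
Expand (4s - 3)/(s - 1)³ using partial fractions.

(4s - 3) = α(s - 1)² + β(s - 1) + γ. At s = 1: γ = 4·1 - 3 = 1. Coefficients: α = 0, β = 4
Result: 4/(s - 1)² + 1/(s - 1)³


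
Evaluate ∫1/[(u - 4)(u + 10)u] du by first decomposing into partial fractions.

Cover-up: P = 1/56, Q = 1/140, R = -1/40. Decomposition: (1/56)/(u - 4) + (1/140)/(u + 10) - (1/40)/u. Integrate each term: (1/56) ln|(u - 4)| + (1/140) ln|(u + 10)| - (1/40) ln|u| + C


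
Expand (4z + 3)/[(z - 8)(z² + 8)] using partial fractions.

At z=8: A = (4·8 + 3)/(8² + 8) = 35/72. B = -A = -35/72, C = 4 - 8·A = 1/9
Result: (35/72)/(z - 8) - ((35/72)z - 1/9)/(z² + 8)


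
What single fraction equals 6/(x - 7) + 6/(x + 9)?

Common denominator (x - 7)(x + 9). Numerator: 6(x + 9) + 6(x - 7) = (6x + 54) + (6x - 42) = 12x + 12
Result: (12x + 12)/[(x - 7)(x + 9)]


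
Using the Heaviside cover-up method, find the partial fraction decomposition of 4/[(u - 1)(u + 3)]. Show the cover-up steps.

Cover (u - 1): set u=1, get α = 4/(1 + 3) = 1. Cover (u + 3): set u=-3, get β = 4/(-3 - 1) = -1.
Result: 1/(u - 1) - 1/(u + 3)


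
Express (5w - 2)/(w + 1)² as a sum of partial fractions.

(5w - 2) = α(w + 1) + β. At w = -1: β = 5·(-1) - 2 = -7. Coeff of w: α = 5
Result: 5/(w + 1) - 7/(w + 1)²


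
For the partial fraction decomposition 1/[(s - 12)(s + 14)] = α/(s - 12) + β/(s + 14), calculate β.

Cover-up at s = -14: β = 1/(-14 - 12) = -1/26


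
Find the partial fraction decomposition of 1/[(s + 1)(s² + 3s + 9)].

Cover-up at s = -1: P = 1/((-1)² + 3·(-1) + 9) = 1/7. Then Q = -P = -1/7, R = -P·(3 - 1) = -2/7
Result: (1/7)/(s + 1) - ((1/7)s + 2/7)/(s² + 3s + 9)


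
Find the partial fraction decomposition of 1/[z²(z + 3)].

Cover-up at z=-3: C = 1/(-3 - 0)² = 1/9. Cover-up at z=0: B = 1/(0 + 3) = 1/3. Comparing z² coeff: A = -C = -1/9
Result: (-1/9)/z + (1/3)/z² + (1/9)/(z + 3)


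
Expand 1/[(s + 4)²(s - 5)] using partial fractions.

Cover-up at s=5: γ = 1/(5 + 4)² = 1/81. Cover-up at s=-4: β = 1/(-4 - 5) = -1/9. Comparing s² coeff: α = -γ = -1/81
Result: (-1/81)/(s + 4) - (1/9)/(s + 4)² + (1/81)/(s - 5)


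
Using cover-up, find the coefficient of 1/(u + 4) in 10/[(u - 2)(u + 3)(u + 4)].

Cover (u + 4), set u=-4: 10/[(-4 - 2)(-4 + 3)] = 5/3


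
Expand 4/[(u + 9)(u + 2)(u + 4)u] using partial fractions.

Using Heaviside cover-up: (-4/315)/(u + 9) - (1/7)/(u + 2) + (1/10)/(u + 4) + (1/18)/u


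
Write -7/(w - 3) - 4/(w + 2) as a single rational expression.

Common denominator (w - 3)(w + 2). Numerator: -7(w + 2) - 4(w - 3) = (-7w - 14) - (4w - 12) = -11w - 2
Result: (-11w - 2)/[(w - 3)(w + 2)]


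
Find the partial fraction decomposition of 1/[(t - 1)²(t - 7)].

Cover-up at t=7: γ = 1/(7 - 1)² = 1/36. Cover-up at t=1: β = 1/(1 - 7) = -1/6. Comparing t² coeff: α = -γ = -1/36
Result: (-1/36)/(t - 1) - (1/6)/(t - 1)² + (1/36)/(t - 7)


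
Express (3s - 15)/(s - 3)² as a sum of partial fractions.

(3s - 15) = P(s - 3) + Q. At s = 3: Q = 3·3 - 15 = -6. Coeff of s: P = 3
Result: 3/(s - 3) - 6/(s - 3)²


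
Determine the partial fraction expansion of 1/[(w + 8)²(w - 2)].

Cover-up at w=2: R = 1/(2 + 8)² = 1/100. Cover-up at w=-8: Q = 1/(-8 - 2) = -1/10. Comparing w² coeff: P = -R = -1/100
Result: (-1/100)/(w + 8) - (1/10)/(w + 8)² + (1/100)/(w - 2)


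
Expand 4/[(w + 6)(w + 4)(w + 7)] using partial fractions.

Using cover-up method: A = -2, B = 2/3, C = 4/3
Result: -2/(w + 6) + (2/3)/(w + 4) + (4/3)/(w + 7)


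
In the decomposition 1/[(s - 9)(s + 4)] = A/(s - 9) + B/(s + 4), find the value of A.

Cover-up at s = 9: A = 1/(9 + 4) = 1/13


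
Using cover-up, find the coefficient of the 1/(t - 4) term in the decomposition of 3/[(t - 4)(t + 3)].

Cover (t - 4), set t=4: 3/((t + 3) at t=4) = 3/(7) = 3/7


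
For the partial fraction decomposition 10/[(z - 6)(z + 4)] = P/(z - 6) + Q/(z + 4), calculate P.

Cover-up at z = 6: P = 10/(6 + 4) = 10/10 = 1


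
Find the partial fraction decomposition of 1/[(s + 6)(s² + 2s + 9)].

Cover-up at s = -6: α = 1/((-6)² + 2·(-6) + 9) = 1/33. Then β = -α = -1/33, γ = -α·(2 - 6) = 4/33
Result: (1/33)/(s + 6) - ((1/33)s - 4/33)/(s² + 2s + 9)


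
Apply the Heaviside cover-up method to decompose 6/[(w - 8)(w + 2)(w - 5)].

Cover (w - 8), w=8: A = 6/[(8 + 2)(8 - 5)] = 1/5. Cover (w + 2), w=-2: B = 6/[(-2 - 8)(-2 - 5)] = 3/35. Cover (w - 5), w=5: C = 6/[(5 - 8)(5 + 2)] = -2/7.
Result: (1/5)/(w - 8) + (3/35)/(w + 2) - (2/7)/(w - 5)


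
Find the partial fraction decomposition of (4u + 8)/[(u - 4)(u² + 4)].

At u=4: P = (4·4 + 8)/(4² + 4) = 6/5. Q = -P = -6/5, R = 4 - 4·P = -4/5
Result: (6/5)/(u - 4) - ((6/5)u + 4/5)/(u² + 4)


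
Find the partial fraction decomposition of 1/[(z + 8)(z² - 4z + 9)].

Cover-up at z = -8: A = 1/((-8)² - 4·(-8) + 9) = 1/105. Then B = -A = -1/105, C = -A·(-4 - 8) = 4/35
Result: (1/105)/(z + 8) - ((1/105)z - 4/35)/(z² - 4z + 9)


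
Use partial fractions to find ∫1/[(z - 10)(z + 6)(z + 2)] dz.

Cover-up: α = 1/192, β = 1/64, γ = -1/48. Decomposition: (1/192)/(z - 10) + (1/64)/(z + 6) - (1/48)/(z + 2). Integrate each term: (1/192) ln|(z - 10)| + (1/64) ln|(z + 6)| - (1/48) ln|(z + 2)| + C


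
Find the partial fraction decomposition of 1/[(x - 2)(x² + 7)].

Cover-up at x = 2: P = 1/(2² + 7) = 1/11. Then Q = -P = -1/11, R = -P·(0 + 2) = -2/11
Result: (1/11)/(x - 2) - ((1/11)x + 2/11)/(x² + 7)


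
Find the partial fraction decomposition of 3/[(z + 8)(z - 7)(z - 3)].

Using cover-up method: A = 1/55, B = 1/20, C = -3/44
Result: (1/55)/(z + 8) + (1/20)/(z - 7) - (3/44)/(z - 3)


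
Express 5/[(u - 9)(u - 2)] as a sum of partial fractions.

5/(u - 9)(u - 2) = P/(u - 9) + Q/(u - 2). P = 5/(9 - 2) = 5/7, Q = 5/(2 - 9) = -5/7
Result: (5/7)/(u - 9) - (5/7)/(u - 2)


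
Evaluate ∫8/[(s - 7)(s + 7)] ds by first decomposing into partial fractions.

Decompose: 8/[(s - 7)(s + 7)] = (4/7)/(s - 7) - (4/7)/(s + 7). Integrate each term: (4/7) ln|(s - 7)| - (4/7) ln|(s + 7)| + C


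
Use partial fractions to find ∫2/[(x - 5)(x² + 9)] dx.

Cover-up at x=5: P = 2/(5²+9) = 1/17. Coeff matching: Q = -1/17, R = -5/17. Decomposition: (1/17)/(x - 5) - ((1/17)x + 5/17)/(x² + 9). Integrate: linear → ln, quadratic → (1/2)ln + arctan: (1/17) ln|(x - 5)| - (1/34) ln(x² + 9) - (5/51) arctan(x/3) + C


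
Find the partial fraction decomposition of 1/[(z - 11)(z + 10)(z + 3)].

Using cover-up method: α = 1/294, β = 1/147, γ = -1/98
Result: (1/294)/(z - 11) + (1/147)/(z + 10) - (1/98)/(z + 3)


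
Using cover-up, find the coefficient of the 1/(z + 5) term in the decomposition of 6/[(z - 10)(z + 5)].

Cover (z + 5), set z=-5: 6/((z - 10) at z=-5) = 6/(-15) = -2/5


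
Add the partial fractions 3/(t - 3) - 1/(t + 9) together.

Common denominator (t - 3)(t + 9). Numerator: 3(t + 9) - 1(t - 3) = (3t + 27) - (t - 3) = 2t + 30
Result: (2t + 30)/[(t - 3)(t + 9)]


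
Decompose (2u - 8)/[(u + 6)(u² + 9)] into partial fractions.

At u=-6: α = (2·(-6) - 8)/((-6)² + 9) = -4/9. β = -α = 4/9, γ = 2 - (-6)·α = -2/3
Result: (-4/9)/(u + 6) + ((4/9)u - 2/3)/(u² + 9)


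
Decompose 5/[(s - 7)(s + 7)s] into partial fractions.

Using cover-up method: A = 5/98, B = 5/98, C = -5/49
Result: (5/98)/(s - 7) + (5/98)/(s + 7) - (5/49)/s


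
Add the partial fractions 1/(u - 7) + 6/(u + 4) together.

Common denominator (u - 7)(u + 4). Numerator: 1(u + 4) + 6(u - 7) = (u + 4) + (6u - 42) = 7u - 38
Result: (7u - 38)/[(u - 7)(u + 4)]


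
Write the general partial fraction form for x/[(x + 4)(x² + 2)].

Linear + irreducible quadratic: A/(x + 4) + (Bx + C)/(x² + 2)


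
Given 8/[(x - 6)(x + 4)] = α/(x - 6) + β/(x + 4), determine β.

Cover-up at x = -4: β = 8/(-4 - 6) = -8/10 = -4/5


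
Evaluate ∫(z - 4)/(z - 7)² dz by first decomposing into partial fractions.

Decompose: P = 1, Q = 1·7 - 4 = 3, so (z - 4)/(z - 7)² = 1/(z - 7) + 3/(z - 7)². Integrate: ∫ P/(z - 7) dz = ln|(z - 7)|; ∫ Q/(z - 7)² dz = -3/(z - 7). Sum: ln|(z - 7)| - 3/(z - 7) + C


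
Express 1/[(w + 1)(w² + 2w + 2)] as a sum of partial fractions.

Cover-up at w = -1: α = 1/((-1)² + 2·(-1) + 2) = 1. Then β = -α = -1, γ = -α·(2 - 1) = -1
Result: 1/(w + 1) - (w + 1)/(w² + 2w + 2)


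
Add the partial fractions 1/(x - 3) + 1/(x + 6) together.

Common denominator (x - 3)(x + 6). Numerator: 1(x + 6) + 1(x - 3) = (x + 6) + (x - 3) = 2x + 3
Result: (2x + 3)/[(x - 3)(x + 6)]


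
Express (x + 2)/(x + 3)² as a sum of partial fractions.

(x + 2) = P(x + 3) + Q. At x = -3: Q = 1·(-3) + 2 = -1. Coeff of x: P = 1
Result: 1/(x + 3) - 1/(x + 3)²


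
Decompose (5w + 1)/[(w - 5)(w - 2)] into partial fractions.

At w=5: α = (5·5 + 1)/(5 - 2) = 26/3. At w=2: β = (5·2 + 1)/(2 - 5) = -11/3
Result: (26/3)/(w - 5) - (11/3)/(w - 2)


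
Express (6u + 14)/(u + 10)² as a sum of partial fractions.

(6u + 14) = P(u + 10) + Q. At u = -10: Q = 6·(-10) + 14 = -46. Coeff of u: P = 6
Result: 6/(u + 10) - 46/(u + 10)²
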